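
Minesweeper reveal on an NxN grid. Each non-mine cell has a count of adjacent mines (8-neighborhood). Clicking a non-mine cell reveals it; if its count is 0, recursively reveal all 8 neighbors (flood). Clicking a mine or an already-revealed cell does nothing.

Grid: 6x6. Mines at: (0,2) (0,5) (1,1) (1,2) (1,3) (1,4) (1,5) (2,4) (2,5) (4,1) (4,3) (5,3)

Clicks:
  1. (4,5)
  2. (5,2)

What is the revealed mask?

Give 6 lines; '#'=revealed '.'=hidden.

Answer: ......
......
......
....##
....##
..#.##

Derivation:
Click 1 (4,5) count=0: revealed 6 new [(3,4) (3,5) (4,4) (4,5) (5,4) (5,5)] -> total=6
Click 2 (5,2) count=3: revealed 1 new [(5,2)] -> total=7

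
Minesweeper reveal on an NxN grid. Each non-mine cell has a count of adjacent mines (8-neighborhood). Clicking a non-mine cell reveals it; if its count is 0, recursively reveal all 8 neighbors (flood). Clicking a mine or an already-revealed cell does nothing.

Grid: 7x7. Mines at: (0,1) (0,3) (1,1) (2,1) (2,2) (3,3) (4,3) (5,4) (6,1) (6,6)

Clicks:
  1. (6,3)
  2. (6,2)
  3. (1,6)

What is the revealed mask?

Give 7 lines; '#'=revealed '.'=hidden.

Click 1 (6,3) count=1: revealed 1 new [(6,3)] -> total=1
Click 2 (6,2) count=1: revealed 1 new [(6,2)] -> total=2
Click 3 (1,6) count=0: revealed 17 new [(0,4) (0,5) (0,6) (1,4) (1,5) (1,6) (2,4) (2,5) (2,6) (3,4) (3,5) (3,6) (4,4) (4,5) (4,6) (5,5) (5,6)] -> total=19

Answer: ....###
....###
....###
....###
....###
.....##
..##...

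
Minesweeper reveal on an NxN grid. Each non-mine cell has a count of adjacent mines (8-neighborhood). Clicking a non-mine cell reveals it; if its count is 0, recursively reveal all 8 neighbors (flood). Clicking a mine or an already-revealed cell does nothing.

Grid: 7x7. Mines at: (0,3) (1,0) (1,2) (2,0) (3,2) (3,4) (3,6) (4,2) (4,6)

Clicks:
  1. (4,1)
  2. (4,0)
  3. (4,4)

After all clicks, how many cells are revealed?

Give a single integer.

Click 1 (4,1) count=2: revealed 1 new [(4,1)] -> total=1
Click 2 (4,0) count=0: revealed 20 new [(3,0) (3,1) (4,0) (4,3) (4,4) (4,5) (5,0) (5,1) (5,2) (5,3) (5,4) (5,5) (5,6) (6,0) (6,1) (6,2) (6,3) (6,4) (6,5) (6,6)] -> total=21
Click 3 (4,4) count=1: revealed 0 new [(none)] -> total=21

Answer: 21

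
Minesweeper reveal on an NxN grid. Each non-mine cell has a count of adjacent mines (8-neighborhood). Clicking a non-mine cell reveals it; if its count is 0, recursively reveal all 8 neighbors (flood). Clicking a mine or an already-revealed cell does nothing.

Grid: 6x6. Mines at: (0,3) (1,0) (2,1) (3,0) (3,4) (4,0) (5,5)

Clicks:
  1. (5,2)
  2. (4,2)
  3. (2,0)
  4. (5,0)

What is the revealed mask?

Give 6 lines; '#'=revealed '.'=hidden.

Answer: ......
......
#.....
.###..
.####.
#####.

Derivation:
Click 1 (5,2) count=0: revealed 11 new [(3,1) (3,2) (3,3) (4,1) (4,2) (4,3) (4,4) (5,1) (5,2) (5,3) (5,4)] -> total=11
Click 2 (4,2) count=0: revealed 0 new [(none)] -> total=11
Click 3 (2,0) count=3: revealed 1 new [(2,0)] -> total=12
Click 4 (5,0) count=1: revealed 1 new [(5,0)] -> total=13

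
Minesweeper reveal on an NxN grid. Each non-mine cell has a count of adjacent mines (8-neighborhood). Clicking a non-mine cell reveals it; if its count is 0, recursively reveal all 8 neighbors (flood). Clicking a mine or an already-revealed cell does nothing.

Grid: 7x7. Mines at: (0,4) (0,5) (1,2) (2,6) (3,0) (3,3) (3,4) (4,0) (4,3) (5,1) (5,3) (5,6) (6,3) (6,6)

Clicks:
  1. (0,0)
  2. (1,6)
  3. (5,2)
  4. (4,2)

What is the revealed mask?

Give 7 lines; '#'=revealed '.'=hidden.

Click 1 (0,0) count=0: revealed 6 new [(0,0) (0,1) (1,0) (1,1) (2,0) (2,1)] -> total=6
Click 2 (1,6) count=2: revealed 1 new [(1,6)] -> total=7
Click 3 (5,2) count=4: revealed 1 new [(5,2)] -> total=8
Click 4 (4,2) count=4: revealed 1 new [(4,2)] -> total=9

Answer: ##.....
##....#
##.....
.......
..#....
..#....
.......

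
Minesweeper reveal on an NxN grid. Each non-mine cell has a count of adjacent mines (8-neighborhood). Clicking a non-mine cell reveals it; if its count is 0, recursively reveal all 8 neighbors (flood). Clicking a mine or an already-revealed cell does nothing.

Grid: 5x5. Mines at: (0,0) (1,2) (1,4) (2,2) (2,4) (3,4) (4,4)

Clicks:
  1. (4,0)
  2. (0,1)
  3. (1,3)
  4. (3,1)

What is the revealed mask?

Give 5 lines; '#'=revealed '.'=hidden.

Answer: .#...
##.#.
##...
####.
####.

Derivation:
Click 1 (4,0) count=0: revealed 12 new [(1,0) (1,1) (2,0) (2,1) (3,0) (3,1) (3,2) (3,3) (4,0) (4,1) (4,2) (4,3)] -> total=12
Click 2 (0,1) count=2: revealed 1 new [(0,1)] -> total=13
Click 3 (1,3) count=4: revealed 1 new [(1,3)] -> total=14
Click 4 (3,1) count=1: revealed 0 new [(none)] -> total=14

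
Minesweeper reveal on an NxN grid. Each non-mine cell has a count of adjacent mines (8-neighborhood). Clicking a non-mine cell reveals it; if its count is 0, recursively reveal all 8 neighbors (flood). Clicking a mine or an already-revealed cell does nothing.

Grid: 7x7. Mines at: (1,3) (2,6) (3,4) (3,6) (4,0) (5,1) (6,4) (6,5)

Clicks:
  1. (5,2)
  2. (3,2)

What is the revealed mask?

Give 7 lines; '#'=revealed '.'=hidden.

Click 1 (5,2) count=1: revealed 1 new [(5,2)] -> total=1
Click 2 (3,2) count=0: revealed 17 new [(0,0) (0,1) (0,2) (1,0) (1,1) (1,2) (2,0) (2,1) (2,2) (2,3) (3,0) (3,1) (3,2) (3,3) (4,1) (4,2) (4,3)] -> total=18

Answer: ###....
###....
####...
####...
.###...
..#....
.......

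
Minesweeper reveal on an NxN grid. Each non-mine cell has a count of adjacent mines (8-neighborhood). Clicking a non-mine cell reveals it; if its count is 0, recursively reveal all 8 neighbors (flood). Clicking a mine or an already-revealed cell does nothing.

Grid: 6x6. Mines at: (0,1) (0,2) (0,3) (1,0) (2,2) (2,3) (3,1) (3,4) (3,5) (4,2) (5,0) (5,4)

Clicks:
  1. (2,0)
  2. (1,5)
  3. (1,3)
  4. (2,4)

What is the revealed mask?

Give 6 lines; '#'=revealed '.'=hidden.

Click 1 (2,0) count=2: revealed 1 new [(2,0)] -> total=1
Click 2 (1,5) count=0: revealed 6 new [(0,4) (0,5) (1,4) (1,5) (2,4) (2,5)] -> total=7
Click 3 (1,3) count=4: revealed 1 new [(1,3)] -> total=8
Click 4 (2,4) count=3: revealed 0 new [(none)] -> total=8

Answer: ....##
...###
#...##
......
......
......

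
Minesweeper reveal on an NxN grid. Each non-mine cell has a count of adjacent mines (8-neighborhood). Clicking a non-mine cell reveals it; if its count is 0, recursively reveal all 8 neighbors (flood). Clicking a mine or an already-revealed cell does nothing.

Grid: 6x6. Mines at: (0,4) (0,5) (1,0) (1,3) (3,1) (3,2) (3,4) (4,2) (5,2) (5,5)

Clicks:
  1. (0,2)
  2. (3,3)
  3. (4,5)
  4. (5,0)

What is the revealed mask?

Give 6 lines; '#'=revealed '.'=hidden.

Click 1 (0,2) count=1: revealed 1 new [(0,2)] -> total=1
Click 2 (3,3) count=3: revealed 1 new [(3,3)] -> total=2
Click 3 (4,5) count=2: revealed 1 new [(4,5)] -> total=3
Click 4 (5,0) count=0: revealed 4 new [(4,0) (4,1) (5,0) (5,1)] -> total=7

Answer: ..#...
......
......
...#..
##...#
##....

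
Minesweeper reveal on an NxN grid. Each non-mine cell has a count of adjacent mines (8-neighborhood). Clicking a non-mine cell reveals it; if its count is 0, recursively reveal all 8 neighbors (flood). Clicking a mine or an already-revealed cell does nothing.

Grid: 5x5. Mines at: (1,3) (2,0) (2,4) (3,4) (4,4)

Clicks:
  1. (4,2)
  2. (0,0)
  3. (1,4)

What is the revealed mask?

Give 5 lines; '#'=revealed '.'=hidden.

Answer: ###..
###.#
.###.
####.
####.

Derivation:
Click 1 (4,2) count=0: revealed 11 new [(2,1) (2,2) (2,3) (3,0) (3,1) (3,2) (3,3) (4,0) (4,1) (4,2) (4,3)] -> total=11
Click 2 (0,0) count=0: revealed 6 new [(0,0) (0,1) (0,2) (1,0) (1,1) (1,2)] -> total=17
Click 3 (1,4) count=2: revealed 1 new [(1,4)] -> total=18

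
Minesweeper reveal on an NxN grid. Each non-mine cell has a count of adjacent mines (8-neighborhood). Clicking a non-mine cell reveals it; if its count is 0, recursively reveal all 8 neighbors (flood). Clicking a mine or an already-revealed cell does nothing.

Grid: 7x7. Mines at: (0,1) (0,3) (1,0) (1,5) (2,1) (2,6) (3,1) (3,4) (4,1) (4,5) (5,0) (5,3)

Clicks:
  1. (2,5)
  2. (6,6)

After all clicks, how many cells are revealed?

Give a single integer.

Answer: 7

Derivation:
Click 1 (2,5) count=3: revealed 1 new [(2,5)] -> total=1
Click 2 (6,6) count=0: revealed 6 new [(5,4) (5,5) (5,6) (6,4) (6,5) (6,6)] -> total=7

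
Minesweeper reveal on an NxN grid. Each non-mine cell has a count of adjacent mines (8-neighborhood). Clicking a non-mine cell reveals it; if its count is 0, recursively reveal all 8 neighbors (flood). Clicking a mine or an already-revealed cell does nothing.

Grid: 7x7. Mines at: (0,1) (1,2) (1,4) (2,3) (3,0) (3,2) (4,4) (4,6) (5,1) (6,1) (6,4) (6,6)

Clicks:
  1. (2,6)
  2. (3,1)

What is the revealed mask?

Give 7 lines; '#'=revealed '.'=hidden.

Click 1 (2,6) count=0: revealed 8 new [(0,5) (0,6) (1,5) (1,6) (2,5) (2,6) (3,5) (3,6)] -> total=8
Click 2 (3,1) count=2: revealed 1 new [(3,1)] -> total=9

Answer: .....##
.....##
.....##
.#...##
.......
.......
.......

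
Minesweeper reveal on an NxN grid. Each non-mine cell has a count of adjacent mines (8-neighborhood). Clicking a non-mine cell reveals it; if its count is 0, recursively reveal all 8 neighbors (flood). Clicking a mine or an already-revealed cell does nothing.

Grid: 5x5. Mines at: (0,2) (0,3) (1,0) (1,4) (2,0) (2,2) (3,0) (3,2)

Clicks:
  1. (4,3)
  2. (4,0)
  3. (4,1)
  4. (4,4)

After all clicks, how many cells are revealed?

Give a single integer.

Click 1 (4,3) count=1: revealed 1 new [(4,3)] -> total=1
Click 2 (4,0) count=1: revealed 1 new [(4,0)] -> total=2
Click 3 (4,1) count=2: revealed 1 new [(4,1)] -> total=3
Click 4 (4,4) count=0: revealed 5 new [(2,3) (2,4) (3,3) (3,4) (4,4)] -> total=8

Answer: 8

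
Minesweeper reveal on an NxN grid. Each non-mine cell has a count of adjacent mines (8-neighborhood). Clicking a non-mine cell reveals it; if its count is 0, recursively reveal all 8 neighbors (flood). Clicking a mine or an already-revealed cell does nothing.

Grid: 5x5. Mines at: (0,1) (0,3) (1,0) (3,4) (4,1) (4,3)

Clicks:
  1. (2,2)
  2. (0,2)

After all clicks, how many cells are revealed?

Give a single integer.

Click 1 (2,2) count=0: revealed 9 new [(1,1) (1,2) (1,3) (2,1) (2,2) (2,3) (3,1) (3,2) (3,3)] -> total=9
Click 2 (0,2) count=2: revealed 1 new [(0,2)] -> total=10

Answer: 10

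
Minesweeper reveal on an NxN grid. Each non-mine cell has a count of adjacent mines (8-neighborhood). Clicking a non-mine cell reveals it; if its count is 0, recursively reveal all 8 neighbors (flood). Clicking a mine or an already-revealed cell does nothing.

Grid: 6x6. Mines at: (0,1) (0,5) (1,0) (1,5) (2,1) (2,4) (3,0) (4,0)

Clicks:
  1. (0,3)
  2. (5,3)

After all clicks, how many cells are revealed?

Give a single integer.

Click 1 (0,3) count=0: revealed 6 new [(0,2) (0,3) (0,4) (1,2) (1,3) (1,4)] -> total=6
Click 2 (5,3) count=0: revealed 15 new [(3,1) (3,2) (3,3) (3,4) (3,5) (4,1) (4,2) (4,3) (4,4) (4,5) (5,1) (5,2) (5,3) (5,4) (5,5)] -> total=21

Answer: 21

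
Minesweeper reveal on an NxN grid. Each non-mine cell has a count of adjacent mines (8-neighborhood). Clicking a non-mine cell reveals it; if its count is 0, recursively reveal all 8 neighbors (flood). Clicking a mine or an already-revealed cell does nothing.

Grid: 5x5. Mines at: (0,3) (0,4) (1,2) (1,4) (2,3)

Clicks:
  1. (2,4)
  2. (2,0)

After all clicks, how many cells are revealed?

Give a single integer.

Click 1 (2,4) count=2: revealed 1 new [(2,4)] -> total=1
Click 2 (2,0) count=0: revealed 17 new [(0,0) (0,1) (1,0) (1,1) (2,0) (2,1) (2,2) (3,0) (3,1) (3,2) (3,3) (3,4) (4,0) (4,1) (4,2) (4,3) (4,4)] -> total=18

Answer: 18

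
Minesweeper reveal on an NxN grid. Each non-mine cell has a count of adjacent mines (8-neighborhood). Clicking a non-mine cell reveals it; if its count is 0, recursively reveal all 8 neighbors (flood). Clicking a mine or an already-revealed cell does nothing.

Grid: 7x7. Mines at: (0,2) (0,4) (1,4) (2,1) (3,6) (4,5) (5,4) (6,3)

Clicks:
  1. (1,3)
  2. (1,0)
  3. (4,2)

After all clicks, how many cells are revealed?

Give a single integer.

Answer: 22

Derivation:
Click 1 (1,3) count=3: revealed 1 new [(1,3)] -> total=1
Click 2 (1,0) count=1: revealed 1 new [(1,0)] -> total=2
Click 3 (4,2) count=0: revealed 20 new [(2,2) (2,3) (2,4) (3,0) (3,1) (3,2) (3,3) (3,4) (4,0) (4,1) (4,2) (4,3) (4,4) (5,0) (5,1) (5,2) (5,3) (6,0) (6,1) (6,2)] -> total=22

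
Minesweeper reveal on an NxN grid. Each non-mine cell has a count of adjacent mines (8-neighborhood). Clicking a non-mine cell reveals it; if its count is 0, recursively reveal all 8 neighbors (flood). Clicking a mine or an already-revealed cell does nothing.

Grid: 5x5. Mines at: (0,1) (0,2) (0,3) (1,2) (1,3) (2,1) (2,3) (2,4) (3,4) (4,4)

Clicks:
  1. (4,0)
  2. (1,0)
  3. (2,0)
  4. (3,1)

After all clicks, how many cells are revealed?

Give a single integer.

Click 1 (4,0) count=0: revealed 8 new [(3,0) (3,1) (3,2) (3,3) (4,0) (4,1) (4,2) (4,3)] -> total=8
Click 2 (1,0) count=2: revealed 1 new [(1,0)] -> total=9
Click 3 (2,0) count=1: revealed 1 new [(2,0)] -> total=10
Click 4 (3,1) count=1: revealed 0 new [(none)] -> total=10

Answer: 10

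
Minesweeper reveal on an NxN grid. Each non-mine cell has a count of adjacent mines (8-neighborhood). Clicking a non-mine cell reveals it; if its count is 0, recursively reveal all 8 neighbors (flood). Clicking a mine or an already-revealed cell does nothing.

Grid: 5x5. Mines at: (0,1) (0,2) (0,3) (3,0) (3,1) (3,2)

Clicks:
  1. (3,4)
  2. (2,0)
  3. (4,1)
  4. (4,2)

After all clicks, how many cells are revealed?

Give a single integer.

Answer: 11

Derivation:
Click 1 (3,4) count=0: revealed 8 new [(1,3) (1,4) (2,3) (2,4) (3,3) (3,4) (4,3) (4,4)] -> total=8
Click 2 (2,0) count=2: revealed 1 new [(2,0)] -> total=9
Click 3 (4,1) count=3: revealed 1 new [(4,1)] -> total=10
Click 4 (4,2) count=2: revealed 1 new [(4,2)] -> total=11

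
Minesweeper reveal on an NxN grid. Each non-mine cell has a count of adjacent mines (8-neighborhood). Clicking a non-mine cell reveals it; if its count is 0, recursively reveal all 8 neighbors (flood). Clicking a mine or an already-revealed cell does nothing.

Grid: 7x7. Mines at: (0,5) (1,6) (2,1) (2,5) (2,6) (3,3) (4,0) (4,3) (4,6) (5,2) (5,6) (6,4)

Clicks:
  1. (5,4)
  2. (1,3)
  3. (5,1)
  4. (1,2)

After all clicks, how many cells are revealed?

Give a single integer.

Answer: 15

Derivation:
Click 1 (5,4) count=2: revealed 1 new [(5,4)] -> total=1
Click 2 (1,3) count=0: revealed 13 new [(0,0) (0,1) (0,2) (0,3) (0,4) (1,0) (1,1) (1,2) (1,3) (1,4) (2,2) (2,3) (2,4)] -> total=14
Click 3 (5,1) count=2: revealed 1 new [(5,1)] -> total=15
Click 4 (1,2) count=1: revealed 0 new [(none)] -> total=15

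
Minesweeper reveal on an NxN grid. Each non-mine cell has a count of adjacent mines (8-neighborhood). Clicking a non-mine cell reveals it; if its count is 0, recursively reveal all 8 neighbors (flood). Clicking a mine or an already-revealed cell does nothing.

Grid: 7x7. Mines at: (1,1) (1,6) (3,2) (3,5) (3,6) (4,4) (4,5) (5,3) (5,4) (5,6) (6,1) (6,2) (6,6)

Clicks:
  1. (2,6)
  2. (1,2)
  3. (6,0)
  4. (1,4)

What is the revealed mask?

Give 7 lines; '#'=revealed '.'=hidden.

Answer: ..####.
..####.
..#####
.......
.......
.......
#......

Derivation:
Click 1 (2,6) count=3: revealed 1 new [(2,6)] -> total=1
Click 2 (1,2) count=1: revealed 1 new [(1,2)] -> total=2
Click 3 (6,0) count=1: revealed 1 new [(6,0)] -> total=3
Click 4 (1,4) count=0: revealed 11 new [(0,2) (0,3) (0,4) (0,5) (1,3) (1,4) (1,5) (2,2) (2,3) (2,4) (2,5)] -> total=14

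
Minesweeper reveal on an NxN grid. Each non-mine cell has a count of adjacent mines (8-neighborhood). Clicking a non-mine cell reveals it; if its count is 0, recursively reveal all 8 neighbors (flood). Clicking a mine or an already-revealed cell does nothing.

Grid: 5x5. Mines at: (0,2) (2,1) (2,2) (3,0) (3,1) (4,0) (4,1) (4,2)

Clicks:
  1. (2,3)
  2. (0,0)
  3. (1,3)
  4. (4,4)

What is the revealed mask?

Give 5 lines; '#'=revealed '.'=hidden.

Answer: ##.##
##.##
...##
...##
...##

Derivation:
Click 1 (2,3) count=1: revealed 1 new [(2,3)] -> total=1
Click 2 (0,0) count=0: revealed 4 new [(0,0) (0,1) (1,0) (1,1)] -> total=5
Click 3 (1,3) count=2: revealed 1 new [(1,3)] -> total=6
Click 4 (4,4) count=0: revealed 8 new [(0,3) (0,4) (1,4) (2,4) (3,3) (3,4) (4,3) (4,4)] -> total=14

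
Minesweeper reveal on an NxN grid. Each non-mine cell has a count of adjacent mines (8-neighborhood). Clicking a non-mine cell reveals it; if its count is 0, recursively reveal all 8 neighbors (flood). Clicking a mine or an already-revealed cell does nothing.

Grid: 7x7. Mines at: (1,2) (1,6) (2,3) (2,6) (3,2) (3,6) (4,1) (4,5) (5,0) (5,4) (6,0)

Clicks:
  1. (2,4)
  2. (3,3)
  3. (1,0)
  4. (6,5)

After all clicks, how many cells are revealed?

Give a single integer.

Answer: 11

Derivation:
Click 1 (2,4) count=1: revealed 1 new [(2,4)] -> total=1
Click 2 (3,3) count=2: revealed 1 new [(3,3)] -> total=2
Click 3 (1,0) count=0: revealed 8 new [(0,0) (0,1) (1,0) (1,1) (2,0) (2,1) (3,0) (3,1)] -> total=10
Click 4 (6,5) count=1: revealed 1 new [(6,5)] -> total=11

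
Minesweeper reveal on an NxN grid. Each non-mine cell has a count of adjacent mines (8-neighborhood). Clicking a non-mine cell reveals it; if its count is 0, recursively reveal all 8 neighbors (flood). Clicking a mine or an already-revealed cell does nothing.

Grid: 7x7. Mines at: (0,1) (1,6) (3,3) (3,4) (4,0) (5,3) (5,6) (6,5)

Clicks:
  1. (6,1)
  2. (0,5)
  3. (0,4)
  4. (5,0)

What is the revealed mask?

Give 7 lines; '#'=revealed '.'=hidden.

Answer: ..####.
..####.
..####.
.......
.......
###....
###....

Derivation:
Click 1 (6,1) count=0: revealed 6 new [(5,0) (5,1) (5,2) (6,0) (6,1) (6,2)] -> total=6
Click 2 (0,5) count=1: revealed 1 new [(0,5)] -> total=7
Click 3 (0,4) count=0: revealed 11 new [(0,2) (0,3) (0,4) (1,2) (1,3) (1,4) (1,5) (2,2) (2,3) (2,4) (2,5)] -> total=18
Click 4 (5,0) count=1: revealed 0 new [(none)] -> total=18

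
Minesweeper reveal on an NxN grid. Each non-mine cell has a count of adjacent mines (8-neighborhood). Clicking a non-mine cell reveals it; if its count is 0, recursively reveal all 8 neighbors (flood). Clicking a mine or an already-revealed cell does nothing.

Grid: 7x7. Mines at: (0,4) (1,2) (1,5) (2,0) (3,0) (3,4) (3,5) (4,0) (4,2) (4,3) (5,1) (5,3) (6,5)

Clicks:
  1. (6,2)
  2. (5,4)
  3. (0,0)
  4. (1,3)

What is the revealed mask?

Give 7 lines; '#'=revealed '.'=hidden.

Click 1 (6,2) count=2: revealed 1 new [(6,2)] -> total=1
Click 2 (5,4) count=3: revealed 1 new [(5,4)] -> total=2
Click 3 (0,0) count=0: revealed 4 new [(0,0) (0,1) (1,0) (1,1)] -> total=6
Click 4 (1,3) count=2: revealed 1 new [(1,3)] -> total=7

Answer: ##.....
##.#...
.......
.......
.......
....#..
..#....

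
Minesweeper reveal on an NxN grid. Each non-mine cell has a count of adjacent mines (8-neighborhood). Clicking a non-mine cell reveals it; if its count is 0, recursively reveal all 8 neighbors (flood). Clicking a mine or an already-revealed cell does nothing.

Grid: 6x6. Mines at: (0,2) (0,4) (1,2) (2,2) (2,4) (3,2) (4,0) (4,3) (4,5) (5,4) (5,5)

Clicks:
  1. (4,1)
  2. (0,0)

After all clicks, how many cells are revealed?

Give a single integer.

Click 1 (4,1) count=2: revealed 1 new [(4,1)] -> total=1
Click 2 (0,0) count=0: revealed 8 new [(0,0) (0,1) (1,0) (1,1) (2,0) (2,1) (3,0) (3,1)] -> total=9

Answer: 9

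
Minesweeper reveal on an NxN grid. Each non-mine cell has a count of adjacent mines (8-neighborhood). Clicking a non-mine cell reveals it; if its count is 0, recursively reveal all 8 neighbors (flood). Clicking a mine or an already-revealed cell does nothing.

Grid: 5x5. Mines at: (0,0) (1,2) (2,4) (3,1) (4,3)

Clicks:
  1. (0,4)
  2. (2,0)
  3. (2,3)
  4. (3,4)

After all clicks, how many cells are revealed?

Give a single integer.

Answer: 7

Derivation:
Click 1 (0,4) count=0: revealed 4 new [(0,3) (0,4) (1,3) (1,4)] -> total=4
Click 2 (2,0) count=1: revealed 1 new [(2,0)] -> total=5
Click 3 (2,3) count=2: revealed 1 new [(2,3)] -> total=6
Click 4 (3,4) count=2: revealed 1 new [(3,4)] -> total=7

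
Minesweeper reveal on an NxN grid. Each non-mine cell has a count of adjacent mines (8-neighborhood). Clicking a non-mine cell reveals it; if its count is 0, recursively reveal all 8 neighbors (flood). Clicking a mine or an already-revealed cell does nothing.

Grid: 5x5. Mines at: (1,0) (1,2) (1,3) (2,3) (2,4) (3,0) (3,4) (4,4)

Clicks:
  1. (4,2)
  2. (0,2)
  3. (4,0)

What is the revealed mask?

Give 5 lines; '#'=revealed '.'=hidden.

Answer: ..#..
.....
.....
.###.
####.

Derivation:
Click 1 (4,2) count=0: revealed 6 new [(3,1) (3,2) (3,3) (4,1) (4,2) (4,3)] -> total=6
Click 2 (0,2) count=2: revealed 1 new [(0,2)] -> total=7
Click 3 (4,0) count=1: revealed 1 new [(4,0)] -> total=8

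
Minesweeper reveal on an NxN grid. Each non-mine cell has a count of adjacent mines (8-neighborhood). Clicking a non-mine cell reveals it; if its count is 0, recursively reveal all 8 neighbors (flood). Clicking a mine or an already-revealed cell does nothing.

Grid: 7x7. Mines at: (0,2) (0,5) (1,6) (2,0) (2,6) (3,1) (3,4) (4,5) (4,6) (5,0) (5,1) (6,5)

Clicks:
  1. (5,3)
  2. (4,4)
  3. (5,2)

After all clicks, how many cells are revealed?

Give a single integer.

Click 1 (5,3) count=0: revealed 9 new [(4,2) (4,3) (4,4) (5,2) (5,3) (5,4) (6,2) (6,3) (6,4)] -> total=9
Click 2 (4,4) count=2: revealed 0 new [(none)] -> total=9
Click 3 (5,2) count=1: revealed 0 new [(none)] -> total=9

Answer: 9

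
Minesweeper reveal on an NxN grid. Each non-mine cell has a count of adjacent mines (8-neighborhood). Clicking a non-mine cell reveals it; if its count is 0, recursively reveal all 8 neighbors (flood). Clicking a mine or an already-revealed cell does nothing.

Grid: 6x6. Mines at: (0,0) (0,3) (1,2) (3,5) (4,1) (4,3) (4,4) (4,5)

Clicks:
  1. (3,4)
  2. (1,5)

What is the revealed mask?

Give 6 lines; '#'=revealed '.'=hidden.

Click 1 (3,4) count=4: revealed 1 new [(3,4)] -> total=1
Click 2 (1,5) count=0: revealed 6 new [(0,4) (0,5) (1,4) (1,5) (2,4) (2,5)] -> total=7

Answer: ....##
....##
....##
....#.
......
......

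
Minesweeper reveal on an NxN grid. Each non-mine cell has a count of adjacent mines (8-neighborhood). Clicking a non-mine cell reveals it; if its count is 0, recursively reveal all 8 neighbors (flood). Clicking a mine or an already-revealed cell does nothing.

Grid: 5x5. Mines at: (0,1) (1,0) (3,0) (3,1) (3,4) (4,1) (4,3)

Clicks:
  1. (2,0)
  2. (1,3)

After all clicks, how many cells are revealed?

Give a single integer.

Answer: 10

Derivation:
Click 1 (2,0) count=3: revealed 1 new [(2,0)] -> total=1
Click 2 (1,3) count=0: revealed 9 new [(0,2) (0,3) (0,4) (1,2) (1,3) (1,4) (2,2) (2,3) (2,4)] -> total=10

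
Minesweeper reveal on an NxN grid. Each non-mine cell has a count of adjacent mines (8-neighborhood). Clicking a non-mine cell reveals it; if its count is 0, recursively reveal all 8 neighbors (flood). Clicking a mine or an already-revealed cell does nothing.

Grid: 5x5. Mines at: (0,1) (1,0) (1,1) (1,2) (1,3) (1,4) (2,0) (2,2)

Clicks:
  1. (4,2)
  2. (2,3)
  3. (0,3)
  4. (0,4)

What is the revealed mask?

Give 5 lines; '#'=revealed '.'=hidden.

Answer: ...##
.....
...##
#####
#####

Derivation:
Click 1 (4,2) count=0: revealed 12 new [(2,3) (2,4) (3,0) (3,1) (3,2) (3,3) (3,4) (4,0) (4,1) (4,2) (4,3) (4,4)] -> total=12
Click 2 (2,3) count=4: revealed 0 new [(none)] -> total=12
Click 3 (0,3) count=3: revealed 1 new [(0,3)] -> total=13
Click 4 (0,4) count=2: revealed 1 new [(0,4)] -> total=14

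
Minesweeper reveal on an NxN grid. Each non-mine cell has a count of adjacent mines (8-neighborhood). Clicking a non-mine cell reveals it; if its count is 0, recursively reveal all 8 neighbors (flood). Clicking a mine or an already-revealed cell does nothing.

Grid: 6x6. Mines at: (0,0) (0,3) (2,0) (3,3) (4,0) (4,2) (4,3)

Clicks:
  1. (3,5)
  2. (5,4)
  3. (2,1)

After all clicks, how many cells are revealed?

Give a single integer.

Click 1 (3,5) count=0: revealed 12 new [(0,4) (0,5) (1,4) (1,5) (2,4) (2,5) (3,4) (3,5) (4,4) (4,5) (5,4) (5,5)] -> total=12
Click 2 (5,4) count=1: revealed 0 new [(none)] -> total=12
Click 3 (2,1) count=1: revealed 1 new [(2,1)] -> total=13

Answer: 13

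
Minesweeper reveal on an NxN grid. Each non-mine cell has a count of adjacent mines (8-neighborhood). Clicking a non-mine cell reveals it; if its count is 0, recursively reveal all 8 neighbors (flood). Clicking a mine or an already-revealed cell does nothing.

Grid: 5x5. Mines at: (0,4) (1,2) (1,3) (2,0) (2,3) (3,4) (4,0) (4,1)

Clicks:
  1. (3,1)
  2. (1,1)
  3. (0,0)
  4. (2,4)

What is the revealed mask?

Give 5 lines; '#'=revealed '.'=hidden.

Click 1 (3,1) count=3: revealed 1 new [(3,1)] -> total=1
Click 2 (1,1) count=2: revealed 1 new [(1,1)] -> total=2
Click 3 (0,0) count=0: revealed 3 new [(0,0) (0,1) (1,0)] -> total=5
Click 4 (2,4) count=3: revealed 1 new [(2,4)] -> total=6

Answer: ##...
##...
....#
.#...
.....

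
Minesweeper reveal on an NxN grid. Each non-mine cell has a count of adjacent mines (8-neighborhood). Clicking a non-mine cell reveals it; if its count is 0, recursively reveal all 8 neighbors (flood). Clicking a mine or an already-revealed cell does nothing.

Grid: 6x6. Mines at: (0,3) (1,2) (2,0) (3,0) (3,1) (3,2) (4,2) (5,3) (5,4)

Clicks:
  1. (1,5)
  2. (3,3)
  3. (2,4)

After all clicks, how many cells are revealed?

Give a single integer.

Click 1 (1,5) count=0: revealed 14 new [(0,4) (0,5) (1,3) (1,4) (1,5) (2,3) (2,4) (2,5) (3,3) (3,4) (3,5) (4,3) (4,4) (4,5)] -> total=14
Click 2 (3,3) count=2: revealed 0 new [(none)] -> total=14
Click 3 (2,4) count=0: revealed 0 new [(none)] -> total=14

Answer: 14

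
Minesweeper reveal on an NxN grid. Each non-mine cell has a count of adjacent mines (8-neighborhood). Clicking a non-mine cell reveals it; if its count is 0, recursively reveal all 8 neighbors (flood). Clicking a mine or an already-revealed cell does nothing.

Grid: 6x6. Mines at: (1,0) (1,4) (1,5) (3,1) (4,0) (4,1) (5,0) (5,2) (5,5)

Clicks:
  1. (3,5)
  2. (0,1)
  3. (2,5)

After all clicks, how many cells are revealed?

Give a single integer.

Answer: 13

Derivation:
Click 1 (3,5) count=0: revealed 12 new [(2,2) (2,3) (2,4) (2,5) (3,2) (3,3) (3,4) (3,5) (4,2) (4,3) (4,4) (4,5)] -> total=12
Click 2 (0,1) count=1: revealed 1 new [(0,1)] -> total=13
Click 3 (2,5) count=2: revealed 0 new [(none)] -> total=13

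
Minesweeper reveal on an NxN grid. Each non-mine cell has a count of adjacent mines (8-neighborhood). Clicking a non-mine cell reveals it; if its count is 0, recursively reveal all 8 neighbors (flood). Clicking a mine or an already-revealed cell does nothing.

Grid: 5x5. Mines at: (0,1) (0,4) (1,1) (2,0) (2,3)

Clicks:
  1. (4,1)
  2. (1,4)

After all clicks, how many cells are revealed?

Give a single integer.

Answer: 11

Derivation:
Click 1 (4,1) count=0: revealed 10 new [(3,0) (3,1) (3,2) (3,3) (3,4) (4,0) (4,1) (4,2) (4,3) (4,4)] -> total=10
Click 2 (1,4) count=2: revealed 1 new [(1,4)] -> total=11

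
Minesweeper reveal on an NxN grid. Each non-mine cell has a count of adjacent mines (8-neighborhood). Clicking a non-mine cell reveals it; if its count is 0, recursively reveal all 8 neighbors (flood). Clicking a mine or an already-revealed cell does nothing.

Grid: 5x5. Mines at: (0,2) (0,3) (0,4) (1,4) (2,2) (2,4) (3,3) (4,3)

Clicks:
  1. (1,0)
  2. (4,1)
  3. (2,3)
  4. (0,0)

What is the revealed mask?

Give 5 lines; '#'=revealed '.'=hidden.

Answer: ##...
##...
##.#.
###..
###..

Derivation:
Click 1 (1,0) count=0: revealed 12 new [(0,0) (0,1) (1,0) (1,1) (2,0) (2,1) (3,0) (3,1) (3,2) (4,0) (4,1) (4,2)] -> total=12
Click 2 (4,1) count=0: revealed 0 new [(none)] -> total=12
Click 3 (2,3) count=4: revealed 1 new [(2,3)] -> total=13
Click 4 (0,0) count=0: revealed 0 new [(none)] -> total=13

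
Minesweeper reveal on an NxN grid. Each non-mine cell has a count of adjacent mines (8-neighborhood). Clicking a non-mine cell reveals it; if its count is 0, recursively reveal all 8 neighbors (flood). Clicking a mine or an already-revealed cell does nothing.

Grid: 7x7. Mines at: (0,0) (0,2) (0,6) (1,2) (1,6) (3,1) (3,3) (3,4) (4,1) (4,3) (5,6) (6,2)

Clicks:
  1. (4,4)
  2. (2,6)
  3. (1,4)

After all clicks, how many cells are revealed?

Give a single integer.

Answer: 11

Derivation:
Click 1 (4,4) count=3: revealed 1 new [(4,4)] -> total=1
Click 2 (2,6) count=1: revealed 1 new [(2,6)] -> total=2
Click 3 (1,4) count=0: revealed 9 new [(0,3) (0,4) (0,5) (1,3) (1,4) (1,5) (2,3) (2,4) (2,5)] -> total=11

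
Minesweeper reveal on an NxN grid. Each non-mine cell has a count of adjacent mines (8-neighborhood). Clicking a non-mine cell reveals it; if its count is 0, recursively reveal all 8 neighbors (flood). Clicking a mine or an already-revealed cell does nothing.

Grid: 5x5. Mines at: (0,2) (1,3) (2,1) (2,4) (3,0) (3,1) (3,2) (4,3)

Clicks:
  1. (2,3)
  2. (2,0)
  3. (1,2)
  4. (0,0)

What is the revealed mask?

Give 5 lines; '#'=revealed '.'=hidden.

Click 1 (2,3) count=3: revealed 1 new [(2,3)] -> total=1
Click 2 (2,0) count=3: revealed 1 new [(2,0)] -> total=2
Click 3 (1,2) count=3: revealed 1 new [(1,2)] -> total=3
Click 4 (0,0) count=0: revealed 4 new [(0,0) (0,1) (1,0) (1,1)] -> total=7

Answer: ##...
###..
#..#.
.....
.....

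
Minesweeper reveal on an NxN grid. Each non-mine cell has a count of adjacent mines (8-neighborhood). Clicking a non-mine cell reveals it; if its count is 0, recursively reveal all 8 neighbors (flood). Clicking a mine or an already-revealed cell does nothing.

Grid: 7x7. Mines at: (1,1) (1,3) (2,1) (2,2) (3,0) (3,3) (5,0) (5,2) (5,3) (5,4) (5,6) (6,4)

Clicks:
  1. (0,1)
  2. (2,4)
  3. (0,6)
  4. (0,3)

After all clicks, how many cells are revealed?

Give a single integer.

Answer: 17

Derivation:
Click 1 (0,1) count=1: revealed 1 new [(0,1)] -> total=1
Click 2 (2,4) count=2: revealed 1 new [(2,4)] -> total=2
Click 3 (0,6) count=0: revealed 14 new [(0,4) (0,5) (0,6) (1,4) (1,5) (1,6) (2,5) (2,6) (3,4) (3,5) (3,6) (4,4) (4,5) (4,6)] -> total=16
Click 4 (0,3) count=1: revealed 1 new [(0,3)] -> total=17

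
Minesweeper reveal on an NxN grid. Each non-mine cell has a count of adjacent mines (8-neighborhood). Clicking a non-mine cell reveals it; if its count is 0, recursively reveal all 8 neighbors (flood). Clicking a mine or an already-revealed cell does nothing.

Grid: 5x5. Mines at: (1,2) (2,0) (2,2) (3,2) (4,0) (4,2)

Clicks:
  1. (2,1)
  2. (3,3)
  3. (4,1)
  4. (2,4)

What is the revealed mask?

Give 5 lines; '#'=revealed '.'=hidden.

Answer: ...##
...##
.#.##
...##
.#.##

Derivation:
Click 1 (2,1) count=4: revealed 1 new [(2,1)] -> total=1
Click 2 (3,3) count=3: revealed 1 new [(3,3)] -> total=2
Click 3 (4,1) count=3: revealed 1 new [(4,1)] -> total=3
Click 4 (2,4) count=0: revealed 9 new [(0,3) (0,4) (1,3) (1,4) (2,3) (2,4) (3,4) (4,3) (4,4)] -> total=12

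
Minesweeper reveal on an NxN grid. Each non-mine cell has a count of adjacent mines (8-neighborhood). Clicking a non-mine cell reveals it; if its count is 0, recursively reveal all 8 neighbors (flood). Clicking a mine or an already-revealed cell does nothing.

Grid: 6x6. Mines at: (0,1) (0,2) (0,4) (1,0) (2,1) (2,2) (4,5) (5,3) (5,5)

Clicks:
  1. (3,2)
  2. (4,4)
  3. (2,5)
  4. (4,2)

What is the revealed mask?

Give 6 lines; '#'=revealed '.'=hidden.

Answer: ......
...###
...###
..####
..#.#.
......

Derivation:
Click 1 (3,2) count=2: revealed 1 new [(3,2)] -> total=1
Click 2 (4,4) count=3: revealed 1 new [(4,4)] -> total=2
Click 3 (2,5) count=0: revealed 9 new [(1,3) (1,4) (1,5) (2,3) (2,4) (2,5) (3,3) (3,4) (3,5)] -> total=11
Click 4 (4,2) count=1: revealed 1 new [(4,2)] -> total=12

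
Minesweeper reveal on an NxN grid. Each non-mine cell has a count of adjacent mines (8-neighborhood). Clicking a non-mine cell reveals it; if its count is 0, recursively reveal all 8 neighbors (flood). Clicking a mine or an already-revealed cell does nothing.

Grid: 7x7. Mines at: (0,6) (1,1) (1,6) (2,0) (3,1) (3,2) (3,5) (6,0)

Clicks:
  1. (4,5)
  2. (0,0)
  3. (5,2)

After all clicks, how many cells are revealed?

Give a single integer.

Answer: 19

Derivation:
Click 1 (4,5) count=1: revealed 1 new [(4,5)] -> total=1
Click 2 (0,0) count=1: revealed 1 new [(0,0)] -> total=2
Click 3 (5,2) count=0: revealed 17 new [(4,1) (4,2) (4,3) (4,4) (4,6) (5,1) (5,2) (5,3) (5,4) (5,5) (5,6) (6,1) (6,2) (6,3) (6,4) (6,5) (6,6)] -> total=19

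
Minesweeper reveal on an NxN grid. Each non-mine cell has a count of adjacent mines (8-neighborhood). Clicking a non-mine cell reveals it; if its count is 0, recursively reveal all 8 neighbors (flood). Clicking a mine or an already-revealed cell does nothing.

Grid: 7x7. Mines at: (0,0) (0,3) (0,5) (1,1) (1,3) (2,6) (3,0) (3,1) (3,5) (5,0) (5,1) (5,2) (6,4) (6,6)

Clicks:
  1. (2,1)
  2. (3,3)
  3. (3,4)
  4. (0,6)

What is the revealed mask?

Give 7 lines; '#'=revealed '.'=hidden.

Click 1 (2,1) count=3: revealed 1 new [(2,1)] -> total=1
Click 2 (3,3) count=0: revealed 9 new [(2,2) (2,3) (2,4) (3,2) (3,3) (3,4) (4,2) (4,3) (4,4)] -> total=10
Click 3 (3,4) count=1: revealed 0 new [(none)] -> total=10
Click 4 (0,6) count=1: revealed 1 new [(0,6)] -> total=11

Answer: ......#
.......
.####..
..###..
..###..
.......
.......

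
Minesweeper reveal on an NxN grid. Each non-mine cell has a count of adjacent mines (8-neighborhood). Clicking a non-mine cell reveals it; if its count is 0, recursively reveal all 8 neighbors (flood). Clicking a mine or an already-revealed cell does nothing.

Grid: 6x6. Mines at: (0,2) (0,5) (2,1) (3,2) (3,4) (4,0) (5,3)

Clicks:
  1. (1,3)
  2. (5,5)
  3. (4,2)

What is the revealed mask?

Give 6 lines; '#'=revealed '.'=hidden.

Click 1 (1,3) count=1: revealed 1 new [(1,3)] -> total=1
Click 2 (5,5) count=0: revealed 4 new [(4,4) (4,5) (5,4) (5,5)] -> total=5
Click 3 (4,2) count=2: revealed 1 new [(4,2)] -> total=6

Answer: ......
...#..
......
......
..#.##
....##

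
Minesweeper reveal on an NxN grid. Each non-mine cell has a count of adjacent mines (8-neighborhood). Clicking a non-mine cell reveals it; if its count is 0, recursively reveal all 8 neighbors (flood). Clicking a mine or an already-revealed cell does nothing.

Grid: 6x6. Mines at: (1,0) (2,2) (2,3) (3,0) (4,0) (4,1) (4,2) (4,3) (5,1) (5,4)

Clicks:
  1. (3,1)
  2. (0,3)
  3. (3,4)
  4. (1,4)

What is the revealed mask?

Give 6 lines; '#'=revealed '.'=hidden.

Click 1 (3,1) count=5: revealed 1 new [(3,1)] -> total=1
Click 2 (0,3) count=0: revealed 16 new [(0,1) (0,2) (0,3) (0,4) (0,5) (1,1) (1,2) (1,3) (1,4) (1,5) (2,4) (2,5) (3,4) (3,5) (4,4) (4,5)] -> total=17
Click 3 (3,4) count=2: revealed 0 new [(none)] -> total=17
Click 4 (1,4) count=1: revealed 0 new [(none)] -> total=17

Answer: .#####
.#####
....##
.#..##
....##
......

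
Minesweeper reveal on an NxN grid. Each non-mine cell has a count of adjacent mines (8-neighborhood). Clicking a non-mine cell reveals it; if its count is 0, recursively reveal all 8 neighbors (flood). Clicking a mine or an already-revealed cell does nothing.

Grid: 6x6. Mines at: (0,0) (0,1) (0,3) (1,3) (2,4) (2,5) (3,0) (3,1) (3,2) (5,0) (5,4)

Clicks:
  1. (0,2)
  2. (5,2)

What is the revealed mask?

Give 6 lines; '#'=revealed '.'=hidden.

Answer: ..#...
......
......
......
.###..
.###..

Derivation:
Click 1 (0,2) count=3: revealed 1 new [(0,2)] -> total=1
Click 2 (5,2) count=0: revealed 6 new [(4,1) (4,2) (4,3) (5,1) (5,2) (5,3)] -> total=7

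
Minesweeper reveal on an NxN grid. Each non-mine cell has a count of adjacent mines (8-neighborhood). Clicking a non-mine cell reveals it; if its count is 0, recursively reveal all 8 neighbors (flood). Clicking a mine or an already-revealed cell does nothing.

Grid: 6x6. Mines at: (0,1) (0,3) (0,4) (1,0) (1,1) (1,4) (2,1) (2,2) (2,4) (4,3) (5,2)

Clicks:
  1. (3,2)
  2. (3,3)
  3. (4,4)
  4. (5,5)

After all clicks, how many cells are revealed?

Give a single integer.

Click 1 (3,2) count=3: revealed 1 new [(3,2)] -> total=1
Click 2 (3,3) count=3: revealed 1 new [(3,3)] -> total=2
Click 3 (4,4) count=1: revealed 1 new [(4,4)] -> total=3
Click 4 (5,5) count=0: revealed 5 new [(3,4) (3,5) (4,5) (5,4) (5,5)] -> total=8

Answer: 8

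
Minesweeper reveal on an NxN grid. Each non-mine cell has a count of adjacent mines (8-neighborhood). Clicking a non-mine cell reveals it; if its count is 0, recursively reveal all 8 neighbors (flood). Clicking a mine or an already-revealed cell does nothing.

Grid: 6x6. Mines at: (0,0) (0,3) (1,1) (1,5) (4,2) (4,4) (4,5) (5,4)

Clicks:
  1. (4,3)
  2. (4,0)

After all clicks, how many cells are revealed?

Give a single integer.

Click 1 (4,3) count=3: revealed 1 new [(4,3)] -> total=1
Click 2 (4,0) count=0: revealed 8 new [(2,0) (2,1) (3,0) (3,1) (4,0) (4,1) (5,0) (5,1)] -> total=9

Answer: 9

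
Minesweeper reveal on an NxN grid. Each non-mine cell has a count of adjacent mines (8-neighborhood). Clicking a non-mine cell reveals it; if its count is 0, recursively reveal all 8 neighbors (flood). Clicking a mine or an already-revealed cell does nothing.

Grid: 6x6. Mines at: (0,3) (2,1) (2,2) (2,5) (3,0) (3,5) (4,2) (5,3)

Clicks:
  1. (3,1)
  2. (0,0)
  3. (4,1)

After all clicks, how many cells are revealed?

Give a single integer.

Answer: 8

Derivation:
Click 1 (3,1) count=4: revealed 1 new [(3,1)] -> total=1
Click 2 (0,0) count=0: revealed 6 new [(0,0) (0,1) (0,2) (1,0) (1,1) (1,2)] -> total=7
Click 3 (4,1) count=2: revealed 1 new [(4,1)] -> total=8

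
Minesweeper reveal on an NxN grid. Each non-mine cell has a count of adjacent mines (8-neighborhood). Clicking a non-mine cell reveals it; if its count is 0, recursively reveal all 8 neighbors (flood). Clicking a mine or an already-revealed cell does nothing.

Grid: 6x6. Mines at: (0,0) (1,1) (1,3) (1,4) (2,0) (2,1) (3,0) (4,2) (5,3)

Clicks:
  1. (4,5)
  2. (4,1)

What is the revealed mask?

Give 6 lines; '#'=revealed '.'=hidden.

Click 1 (4,5) count=0: revealed 11 new [(2,3) (2,4) (2,5) (3,3) (3,4) (3,5) (4,3) (4,4) (4,5) (5,4) (5,5)] -> total=11
Click 2 (4,1) count=2: revealed 1 new [(4,1)] -> total=12

Answer: ......
......
...###
...###
.#.###
....##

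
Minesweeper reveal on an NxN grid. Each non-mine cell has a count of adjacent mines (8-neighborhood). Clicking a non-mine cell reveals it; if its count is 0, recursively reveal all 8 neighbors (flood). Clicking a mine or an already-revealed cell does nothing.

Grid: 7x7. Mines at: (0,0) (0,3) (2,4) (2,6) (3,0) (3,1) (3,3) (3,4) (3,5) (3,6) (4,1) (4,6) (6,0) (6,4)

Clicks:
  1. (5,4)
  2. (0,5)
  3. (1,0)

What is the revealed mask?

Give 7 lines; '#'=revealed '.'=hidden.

Answer: ....###
#...###
.......
.......
.......
....#..
.......

Derivation:
Click 1 (5,4) count=1: revealed 1 new [(5,4)] -> total=1
Click 2 (0,5) count=0: revealed 6 new [(0,4) (0,5) (0,6) (1,4) (1,5) (1,6)] -> total=7
Click 3 (1,0) count=1: revealed 1 new [(1,0)] -> total=8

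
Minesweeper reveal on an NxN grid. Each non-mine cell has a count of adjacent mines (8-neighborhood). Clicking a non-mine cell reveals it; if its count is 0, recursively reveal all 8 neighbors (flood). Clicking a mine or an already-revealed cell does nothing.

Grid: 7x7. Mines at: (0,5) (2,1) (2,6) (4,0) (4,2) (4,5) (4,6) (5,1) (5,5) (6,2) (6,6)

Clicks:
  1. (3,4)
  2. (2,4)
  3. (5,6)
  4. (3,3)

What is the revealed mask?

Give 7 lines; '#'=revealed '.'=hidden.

Answer: #####..
######.
..####.
..####.
.......
......#
.......

Derivation:
Click 1 (3,4) count=1: revealed 1 new [(3,4)] -> total=1
Click 2 (2,4) count=0: revealed 18 new [(0,0) (0,1) (0,2) (0,3) (0,4) (1,0) (1,1) (1,2) (1,3) (1,4) (1,5) (2,2) (2,3) (2,4) (2,5) (3,2) (3,3) (3,5)] -> total=19
Click 3 (5,6) count=4: revealed 1 new [(5,6)] -> total=20
Click 4 (3,3) count=1: revealed 0 new [(none)] -> total=20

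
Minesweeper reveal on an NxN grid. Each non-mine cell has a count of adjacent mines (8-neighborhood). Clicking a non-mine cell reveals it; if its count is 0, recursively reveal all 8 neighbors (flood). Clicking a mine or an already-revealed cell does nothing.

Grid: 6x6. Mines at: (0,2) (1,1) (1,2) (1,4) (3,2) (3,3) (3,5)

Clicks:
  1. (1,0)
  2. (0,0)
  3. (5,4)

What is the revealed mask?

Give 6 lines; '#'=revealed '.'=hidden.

Answer: #.....
#.....
##....
##....
######
######

Derivation:
Click 1 (1,0) count=1: revealed 1 new [(1,0)] -> total=1
Click 2 (0,0) count=1: revealed 1 new [(0,0)] -> total=2
Click 3 (5,4) count=0: revealed 16 new [(2,0) (2,1) (3,0) (3,1) (4,0) (4,1) (4,2) (4,3) (4,4) (4,5) (5,0) (5,1) (5,2) (5,3) (5,4) (5,5)] -> total=18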